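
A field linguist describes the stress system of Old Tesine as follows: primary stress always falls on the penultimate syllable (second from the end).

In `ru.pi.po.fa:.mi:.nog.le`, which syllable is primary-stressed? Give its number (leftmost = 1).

6

The word has 7 syllables; the penultimate syllable (second from the end) is syllable 6 (nog).
Primary stress: syllable 6 → ru.pi.po.fa:.mi:.ˈnog.le.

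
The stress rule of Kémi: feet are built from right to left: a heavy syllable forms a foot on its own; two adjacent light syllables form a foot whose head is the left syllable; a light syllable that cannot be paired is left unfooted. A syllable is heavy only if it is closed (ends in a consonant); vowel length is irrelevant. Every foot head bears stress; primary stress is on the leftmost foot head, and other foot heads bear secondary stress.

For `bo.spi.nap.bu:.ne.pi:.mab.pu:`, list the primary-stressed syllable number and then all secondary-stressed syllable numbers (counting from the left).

primary 1, secondary 3, 5, 7

Weights: 1 bo L, 2 spi L, 3 nap H, 4 bu: L, 5 ne L, 6 pi: L, 7 mab H, 8 pu: L.
Parse right to left (heavy = foot alone; LL = one foot; stranded L unfooted): (ˈbo.spi) (ˈnap) bu: (ˈne.pi:) (ˈmab) pu:.
Foot heads: 1, 3, 5, 7.
Primary stress on the leftmost head = syllable 1.
Secondary stress on 3, 5, 7: ˈbo.spi.ˌnap.bu:.ˌne.pi:.ˌmab.pu:.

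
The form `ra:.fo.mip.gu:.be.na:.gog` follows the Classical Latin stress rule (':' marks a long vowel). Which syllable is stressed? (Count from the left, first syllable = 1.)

6

Classical Latin: stress the penult if heavy (long vowel or closed), else the antepenult.
Weights: 5 be L, 6 na: H, 7 gog H.
The penult (syllable 6, na:) is heavy, so it takes stress.
Stress on syllable 6: ra:.fo.mip.gu:.be.ˈna:.gog.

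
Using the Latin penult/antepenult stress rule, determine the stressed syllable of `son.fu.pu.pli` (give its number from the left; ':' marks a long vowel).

Classical Latin: stress the penult if heavy (long vowel or closed), else the antepenult.
Weights: 2 fu L, 3 pu L, 4 pli L.
The penult (syllable 3, pu) is light, so stress falls on the antepenult (syllable 2, fu).
Stress on syllable 2: son.ˈfu.pu.pli.

2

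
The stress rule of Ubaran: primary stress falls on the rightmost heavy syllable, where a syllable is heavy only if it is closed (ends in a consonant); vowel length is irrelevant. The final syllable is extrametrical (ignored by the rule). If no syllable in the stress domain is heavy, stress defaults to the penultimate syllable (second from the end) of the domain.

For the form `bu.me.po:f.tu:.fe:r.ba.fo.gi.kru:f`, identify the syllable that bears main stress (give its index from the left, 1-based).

The final syllable (9, kru:f) is extrametrical; the stress domain is syllables 1–8.
Weights: 1 bu L, 2 me L, 3 po:f H, 4 tu: L, 5 fe:r H, 6 ba L, 7 fo L, 8 gi L.
Heavy syllables in the domain: 3, 5. The rightmost is syllable 5 (fe:r).
Primary stress: syllable 5 → bu.me.po:f.tu:.ˈfe:r.ba.fo.gi.kru:f.

5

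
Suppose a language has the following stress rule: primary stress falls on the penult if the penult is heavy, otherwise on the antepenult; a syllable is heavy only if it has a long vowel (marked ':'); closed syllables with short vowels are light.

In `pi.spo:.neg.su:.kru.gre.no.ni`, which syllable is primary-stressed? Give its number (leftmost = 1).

6

Weights: 6 gre L, 7 no L, 8 ni L.
The penult (syllable 7, no) is light, so stress falls on the antepenult (syllable 6, gre).
Primary stress: syllable 6 → pi.spo:.neg.su:.kru.ˈgre.no.ni.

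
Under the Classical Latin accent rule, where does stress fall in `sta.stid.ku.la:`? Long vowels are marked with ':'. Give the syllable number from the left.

Classical Latin: stress the penult if heavy (long vowel or closed), else the antepenult.
Weights: 2 stid H, 3 ku L, 4 la: H.
The penult (syllable 3, ku) is light, so stress falls on the antepenult (syllable 2, stid).
Stress on syllable 2: sta.ˈstid.ku.la:.

2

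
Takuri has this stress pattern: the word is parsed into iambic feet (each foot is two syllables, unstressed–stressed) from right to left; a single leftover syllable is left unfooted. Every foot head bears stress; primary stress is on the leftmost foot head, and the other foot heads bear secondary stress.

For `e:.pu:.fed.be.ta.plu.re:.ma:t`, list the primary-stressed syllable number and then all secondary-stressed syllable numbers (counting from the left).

Parse right to left into iambic (σˈσ) feet: (e:.ˈpu:) (fed.ˈbe) (ta.ˈplu) (re:.ˈma:t).
Foot heads (stressed positions): 2, 4, 6, 8.
End Rule Leftmost: primary stress on the leftmost head = syllable 2.
Secondary stress on 4, 6, 8: e:.ˈpu:.fed.ˌbe.ta.ˌplu.re:.ˌma:t.

primary 2, secondary 4, 6, 8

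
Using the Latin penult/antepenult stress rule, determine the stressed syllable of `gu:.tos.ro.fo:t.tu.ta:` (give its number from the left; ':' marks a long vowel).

4

Classical Latin: stress the penult if heavy (long vowel or closed), else the antepenult.
Weights: 4 fo:t H, 5 tu L, 6 ta: H.
The penult (syllable 5, tu) is light, so stress falls on the antepenult (syllable 4, fo:t).
Stress on syllable 4: gu:.tos.ro.ˈfo:t.tu.ta:.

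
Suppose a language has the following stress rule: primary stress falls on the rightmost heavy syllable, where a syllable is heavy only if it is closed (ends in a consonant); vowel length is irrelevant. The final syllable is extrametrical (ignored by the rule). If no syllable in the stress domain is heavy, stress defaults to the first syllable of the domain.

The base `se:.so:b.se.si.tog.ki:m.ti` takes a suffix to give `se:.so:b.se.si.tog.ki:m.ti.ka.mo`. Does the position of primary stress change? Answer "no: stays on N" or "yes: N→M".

Base `se:.so:b.se.si.tog.ki:m.ti` (7 syllables):
  The final syllable (7, ti) is extrametrical; the stress domain is syllables 1–6.
  Weights: 1 se: L, 2 so:b H, 3 se L, 4 si L, 5 tog H, 6 ki:m H.
  Heavy syllables in the domain: 2, 5, 6. The rightmost is syllable 6 (ki:m).
  → primary stress on syllable 6.
Suffixed `se:.so:b.se.si.tog.ki:m.ti.ka.mo` (9 syllables):
  The final syllable (9, mo) is extrametrical; the stress domain is syllables 1–8.
  Weights: 1 se: L, 2 so:b H, 3 se L, 4 si L, 5 tog H, 6 ki:m H, 7 ti L, 8 ka L.
  Heavy syllables in the domain: 2, 5, 6. The rightmost is syllable 6 (ki:m).
  → primary stress on syllable 6.

no: stays on 6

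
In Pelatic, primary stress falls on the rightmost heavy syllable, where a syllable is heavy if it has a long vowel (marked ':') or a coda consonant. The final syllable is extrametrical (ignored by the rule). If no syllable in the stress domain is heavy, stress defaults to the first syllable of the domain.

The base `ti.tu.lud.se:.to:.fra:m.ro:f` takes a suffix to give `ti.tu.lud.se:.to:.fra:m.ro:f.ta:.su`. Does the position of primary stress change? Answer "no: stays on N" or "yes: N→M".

Base `ti.tu.lud.se:.to:.fra:m.ro:f` (7 syllables):
  The final syllable (7, ro:f) is extrametrical; the stress domain is syllables 1–6.
  Weights: 1 ti L, 2 tu L, 3 lud H, 4 se: H, 5 to: H, 6 fra:m H.
  Heavy syllables in the domain: 3, 4, 5, 6. The rightmost is syllable 6 (fra:m).
  → primary stress on syllable 6.
Suffixed `ti.tu.lud.se:.to:.fra:m.ro:f.ta:.su` (9 syllables):
  The final syllable (9, su) is extrametrical; the stress domain is syllables 1–8.
  Weights: 1 ti L, 2 tu L, 3 lud H, 4 se: H, 5 to: H, 6 fra:m H, 7 ro:f H, 8 ta: H.
  Heavy syllables in the domain: 3, 4, 5, 6, 7, 8. The rightmost is syllable 8 (ta:).
  → primary stress on syllable 8.

yes: 6→8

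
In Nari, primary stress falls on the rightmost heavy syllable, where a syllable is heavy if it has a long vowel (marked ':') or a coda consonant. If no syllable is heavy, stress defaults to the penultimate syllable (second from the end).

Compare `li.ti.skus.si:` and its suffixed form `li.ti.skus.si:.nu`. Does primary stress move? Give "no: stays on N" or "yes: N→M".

no: stays on 4

Base `li.ti.skus.si:` (4 syllables):
  Weights: 1 li L, 2 ti L, 3 skus H, 4 si: H.
  Heavy syllables in the domain: 3, 4. The rightmost is syllable 4 (si:).
  → primary stress on syllable 4.
Suffixed `li.ti.skus.si:.nu` (5 syllables):
  Weights: 1 li L, 2 ti L, 3 skus H, 4 si: H, 5 nu L.
  Heavy syllables in the domain: 3, 4. The rightmost is syllable 4 (si:).
  → primary stress on syllable 4.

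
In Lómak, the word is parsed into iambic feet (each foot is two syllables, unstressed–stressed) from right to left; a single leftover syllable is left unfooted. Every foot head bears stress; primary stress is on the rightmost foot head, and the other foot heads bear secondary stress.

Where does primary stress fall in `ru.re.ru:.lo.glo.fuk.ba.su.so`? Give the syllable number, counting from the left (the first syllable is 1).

9

Parse right to left into iambic (σˈσ) feet: ru (re.ˈru:) (lo.ˈglo) (fuk.ˈba) (su.ˈso). Syllable 1 is left unfooted.
Foot heads (stressed positions): 3, 5, 7, 9.
End Rule Rightmost: primary stress on the rightmost head = syllable 9.
Primary stress: syllable 9 → ru.re.ru:.lo.glo.fuk.ba.su.ˈso.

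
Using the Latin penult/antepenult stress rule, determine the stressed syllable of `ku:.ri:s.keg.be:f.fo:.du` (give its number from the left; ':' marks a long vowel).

5

Classical Latin: stress the penult if heavy (long vowel or closed), else the antepenult.
Weights: 4 be:f H, 5 fo: H, 6 du L.
The penult (syllable 5, fo:) is heavy, so it takes stress.
Stress on syllable 5: ku:.ri:s.keg.be:f.ˈfo:.du.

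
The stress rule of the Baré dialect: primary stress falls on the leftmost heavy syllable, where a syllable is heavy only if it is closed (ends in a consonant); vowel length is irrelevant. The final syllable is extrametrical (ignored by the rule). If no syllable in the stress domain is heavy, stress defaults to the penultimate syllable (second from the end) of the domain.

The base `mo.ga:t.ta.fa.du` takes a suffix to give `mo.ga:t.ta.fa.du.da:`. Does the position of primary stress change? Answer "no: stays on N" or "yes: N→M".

Base `mo.ga:t.ta.fa.du` (5 syllables):
  The final syllable (5, du) is extrametrical; the stress domain is syllables 1–4.
  Weights: 1 mo L, 2 ga:t H, 3 ta L, 4 fa L.
  Heavy syllables in the domain: 2. The leftmost is syllable 2 (ga:t).
  → primary stress on syllable 2.
Suffixed `mo.ga:t.ta.fa.du.da:` (6 syllables):
  The final syllable (6, da:) is extrametrical; the stress domain is syllables 1–5.
  Weights: 1 mo L, 2 ga:t H, 3 ta L, 4 fa L, 5 du L.
  Heavy syllables in the domain: 2. The leftmost is syllable 2 (ga:t).
  → primary stress on syllable 2.

no: stays on 2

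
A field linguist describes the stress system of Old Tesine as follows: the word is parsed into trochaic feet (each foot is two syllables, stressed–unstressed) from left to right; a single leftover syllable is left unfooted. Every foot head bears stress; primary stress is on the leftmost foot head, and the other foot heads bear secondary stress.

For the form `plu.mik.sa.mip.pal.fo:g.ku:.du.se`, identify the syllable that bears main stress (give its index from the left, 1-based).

1

Parse left to right into trochaic (ˈσσ) feet: (ˈplu.mik) (ˈsa.mip) (ˈpal.fo:g) (ˈku:.du) se. Syllable 9 is left unfooted.
Foot heads (stressed positions): 1, 3, 5, 7.
End Rule Leftmost: primary stress on the leftmost head = syllable 1.
Primary stress: syllable 1 → ˈplu.mik.sa.mip.pal.fo:g.ku:.du.se.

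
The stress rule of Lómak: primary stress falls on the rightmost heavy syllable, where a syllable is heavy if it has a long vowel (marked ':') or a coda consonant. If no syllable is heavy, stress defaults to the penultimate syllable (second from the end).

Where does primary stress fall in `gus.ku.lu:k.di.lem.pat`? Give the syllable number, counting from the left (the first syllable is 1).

Weights: 1 gus H, 2 ku L, 3 lu:k H, 4 di L, 5 lem H, 6 pat H.
Heavy syllables in the domain: 1, 3, 5, 6. The rightmost is syllable 6 (pat).
Primary stress: syllable 6 → gus.ku.lu:k.di.lem.ˈpat.

6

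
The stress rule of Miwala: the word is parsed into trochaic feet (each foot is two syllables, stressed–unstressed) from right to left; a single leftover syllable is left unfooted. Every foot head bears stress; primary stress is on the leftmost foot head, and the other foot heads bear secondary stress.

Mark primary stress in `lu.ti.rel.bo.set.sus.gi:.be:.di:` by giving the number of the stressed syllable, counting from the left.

Parse right to left into trochaic (ˈσσ) feet: lu (ˈti.rel) (ˈbo.set) (ˈsus.gi:) (ˈbe:.di:). Syllable 1 is left unfooted.
Foot heads (stressed positions): 2, 4, 6, 8.
End Rule Leftmost: primary stress on the leftmost head = syllable 2.
Primary stress: syllable 2 → lu.ˈti.rel.bo.set.sus.gi:.be:.di:.

2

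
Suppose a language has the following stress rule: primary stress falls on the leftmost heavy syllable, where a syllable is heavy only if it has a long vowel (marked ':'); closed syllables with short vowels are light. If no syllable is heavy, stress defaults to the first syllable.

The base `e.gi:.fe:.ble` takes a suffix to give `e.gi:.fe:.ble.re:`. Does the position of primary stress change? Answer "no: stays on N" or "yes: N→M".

no: stays on 2

Base `e.gi:.fe:.ble` (4 syllables):
  Weights: 1 e L, 2 gi: H, 3 fe: H, 4 ble L.
  Heavy syllables in the domain: 2, 3. The leftmost is syllable 2 (gi:).
  → primary stress on syllable 2.
Suffixed `e.gi:.fe:.ble.re:` (5 syllables):
  Weights: 1 e L, 2 gi: H, 3 fe: H, 4 ble L, 5 re: H.
  Heavy syllables in the domain: 2, 3, 5. The leftmost is syllable 2 (gi:).
  → primary stress on syllable 2.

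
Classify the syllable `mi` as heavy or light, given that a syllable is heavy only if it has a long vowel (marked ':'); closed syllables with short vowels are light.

`mi`: short vowel, open (no coda). Short vowel → light.

light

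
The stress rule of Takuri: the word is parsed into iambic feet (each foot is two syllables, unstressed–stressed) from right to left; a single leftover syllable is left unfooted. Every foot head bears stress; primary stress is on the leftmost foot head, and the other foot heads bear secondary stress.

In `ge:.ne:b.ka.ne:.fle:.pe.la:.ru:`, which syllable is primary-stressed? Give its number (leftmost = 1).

2

Parse right to left into iambic (σˈσ) feet: (ge:.ˈne:b) (ka.ˈne:) (fle:.ˈpe) (la:.ˈru:).
Foot heads (stressed positions): 2, 4, 6, 8.
End Rule Leftmost: primary stress on the leftmost head = syllable 2.
Primary stress: syllable 2 → ge:.ˈne:b.ka.ne:.fle:.pe.la:.ru:.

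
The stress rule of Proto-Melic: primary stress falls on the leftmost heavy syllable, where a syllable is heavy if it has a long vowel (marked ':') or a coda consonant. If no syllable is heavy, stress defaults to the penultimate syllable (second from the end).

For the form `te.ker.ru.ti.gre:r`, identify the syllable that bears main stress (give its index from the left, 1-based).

2

Weights: 1 te L, 2 ker H, 3 ru L, 4 ti L, 5 gre:r H.
Heavy syllables in the domain: 2, 5. The leftmost is syllable 2 (ker).
Primary stress: syllable 2 → te.ˈker.ru.ti.gre:r.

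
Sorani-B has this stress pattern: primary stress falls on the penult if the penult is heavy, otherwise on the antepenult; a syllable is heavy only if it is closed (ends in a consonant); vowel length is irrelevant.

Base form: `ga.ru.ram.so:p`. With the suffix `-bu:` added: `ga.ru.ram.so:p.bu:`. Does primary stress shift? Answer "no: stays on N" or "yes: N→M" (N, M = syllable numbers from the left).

yes: 3→4

Base `ga.ru.ram.so:p` (4 syllables):
  Weights: 2 ru L, 3 ram H, 4 so:p H.
  The penult (syllable 3, ram) is heavy, so it takes stress.
  → primary stress on syllable 3.
Suffixed `ga.ru.ram.so:p.bu:` (5 syllables):
  Weights: 3 ram H, 4 so:p H, 5 bu: L.
  The penult (syllable 4, so:p) is heavy, so it takes stress.
  → primary stress on syllable 4.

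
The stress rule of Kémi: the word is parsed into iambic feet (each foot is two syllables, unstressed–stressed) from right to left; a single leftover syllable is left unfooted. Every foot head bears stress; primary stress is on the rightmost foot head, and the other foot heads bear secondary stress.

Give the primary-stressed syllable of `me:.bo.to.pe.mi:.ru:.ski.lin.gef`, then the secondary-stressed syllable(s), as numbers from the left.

Parse right to left into iambic (σˈσ) feet: me: (bo.ˈto) (pe.ˈmi:) (ru:.ˈski) (lin.ˈgef). Syllable 1 is left unfooted.
Foot heads (stressed positions): 3, 5, 7, 9.
End Rule Rightmost: primary stress on the rightmost head = syllable 9.
Secondary stress on 3, 5, 7: me:.bo.ˌto.pe.ˌmi:.ru:.ˌski.lin.ˈgef.

primary 9, secondary 3, 5, 7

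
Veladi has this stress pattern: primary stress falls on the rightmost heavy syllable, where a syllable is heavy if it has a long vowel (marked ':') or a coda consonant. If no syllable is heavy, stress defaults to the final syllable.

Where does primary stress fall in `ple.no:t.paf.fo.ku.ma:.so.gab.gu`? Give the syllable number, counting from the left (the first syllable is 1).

Weights: 1 ple L, 2 no:t H, 3 paf H, 4 fo L, 5 ku L, 6 ma: H, 7 so L, 8 gab H, 9 gu L.
Heavy syllables in the domain: 2, 3, 6, 8. The rightmost is syllable 8 (gab).
Primary stress: syllable 8 → ple.no:t.paf.fo.ku.ma:.so.ˈgab.gu.

8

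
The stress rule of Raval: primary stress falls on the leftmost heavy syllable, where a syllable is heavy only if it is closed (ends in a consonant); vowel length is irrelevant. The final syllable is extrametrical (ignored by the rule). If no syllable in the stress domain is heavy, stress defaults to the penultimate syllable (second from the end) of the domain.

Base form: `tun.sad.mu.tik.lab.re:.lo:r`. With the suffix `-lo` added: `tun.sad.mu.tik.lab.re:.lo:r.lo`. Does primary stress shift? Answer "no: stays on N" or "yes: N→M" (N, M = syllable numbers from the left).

no: stays on 1

Base `tun.sad.mu.tik.lab.re:.lo:r` (7 syllables):
  The final syllable (7, lo:r) is extrametrical; the stress domain is syllables 1–6.
  Weights: 1 tun H, 2 sad H, 3 mu L, 4 tik H, 5 lab H, 6 re: L.
  Heavy syllables in the domain: 1, 2, 4, 5. The leftmost is syllable 1 (tun).
  → primary stress on syllable 1.
Suffixed `tun.sad.mu.tik.lab.re:.lo:r.lo` (8 syllables):
  The final syllable (8, lo) is extrametrical; the stress domain is syllables 1–7.
  Weights: 1 tun H, 2 sad H, 3 mu L, 4 tik H, 5 lab H, 6 re: L, 7 lo:r H.
  Heavy syllables in the domain: 1, 2, 4, 5, 7. The leftmost is syllable 1 (tun).
  → primary stress on syllable 1.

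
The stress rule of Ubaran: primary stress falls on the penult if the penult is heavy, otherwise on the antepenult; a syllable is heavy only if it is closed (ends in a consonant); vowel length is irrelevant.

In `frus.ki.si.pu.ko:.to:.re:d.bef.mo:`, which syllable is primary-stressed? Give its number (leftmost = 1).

Weights: 7 re:d H, 8 bef H, 9 mo: L.
The penult (syllable 8, bef) is heavy, so it takes stress.
Primary stress: syllable 8 → frus.ki.si.pu.ko:.to:.re:d.ˈbef.mo:.

8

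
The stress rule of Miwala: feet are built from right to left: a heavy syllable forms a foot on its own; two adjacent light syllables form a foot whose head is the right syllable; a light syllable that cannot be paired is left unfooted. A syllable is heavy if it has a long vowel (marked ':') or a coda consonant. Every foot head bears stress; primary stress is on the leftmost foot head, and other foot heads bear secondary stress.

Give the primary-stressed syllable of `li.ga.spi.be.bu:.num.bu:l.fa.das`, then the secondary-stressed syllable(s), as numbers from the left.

Weights: 1 li L, 2 ga L, 3 spi L, 4 be L, 5 bu: H, 6 num H, 7 bu:l H, 8 fa L, 9 das H.
Parse right to left (heavy = foot alone; LL = one foot; stranded L unfooted): (li.ˈga) (spi.ˈbe) (ˈbu:) (ˈnum) (ˈbu:l) fa (ˈdas).
Foot heads: 2, 4, 5, 6, 7, 9.
Primary stress on the leftmost head = syllable 2.
Secondary stress on 4, 5, 6, 7, 9: li.ˈga.spi.ˌbe.ˌbu:.ˌnum.ˌbu:l.fa.ˌdas.

primary 2, secondary 4, 5, 6, 7, 9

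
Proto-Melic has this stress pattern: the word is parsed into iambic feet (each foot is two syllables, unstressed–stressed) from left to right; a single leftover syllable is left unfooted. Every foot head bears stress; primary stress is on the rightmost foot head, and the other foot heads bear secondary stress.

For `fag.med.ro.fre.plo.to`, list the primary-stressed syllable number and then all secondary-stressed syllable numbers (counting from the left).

Parse left to right into iambic (σˈσ) feet: (fag.ˈmed) (ro.ˈfre) (plo.ˈto).
Foot heads (stressed positions): 2, 4, 6.
End Rule Rightmost: primary stress on the rightmost head = syllable 6.
Secondary stress on 2, 4: fag.ˌmed.ro.ˌfre.plo.ˈto.

primary 6, secondary 2, 4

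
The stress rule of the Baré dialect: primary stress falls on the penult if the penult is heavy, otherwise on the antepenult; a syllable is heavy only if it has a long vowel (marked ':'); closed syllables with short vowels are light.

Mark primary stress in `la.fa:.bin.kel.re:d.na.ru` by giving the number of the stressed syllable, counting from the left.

5

Weights: 5 re:d H, 6 na L, 7 ru L.
The penult (syllable 6, na) is light, so stress falls on the antepenult (syllable 5, re:d).
Primary stress: syllable 5 → la.fa:.bin.kel.ˈre:d.na.ru.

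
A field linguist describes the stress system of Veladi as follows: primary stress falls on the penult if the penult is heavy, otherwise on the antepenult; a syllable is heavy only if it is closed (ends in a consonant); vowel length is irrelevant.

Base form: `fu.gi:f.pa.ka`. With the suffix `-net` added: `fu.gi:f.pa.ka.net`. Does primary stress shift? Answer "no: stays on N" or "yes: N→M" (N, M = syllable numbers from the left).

Base `fu.gi:f.pa.ka` (4 syllables):
  Weights: 2 gi:f H, 3 pa L, 4 ka L.
  The penult (syllable 3, pa) is light, so stress falls on the antepenult (syllable 2, gi:f).
  → primary stress on syllable 2.
Suffixed `fu.gi:f.pa.ka.net` (5 syllables):
  Weights: 3 pa L, 4 ka L, 5 net H.
  The penult (syllable 4, ka) is light, so stress falls on the antepenult (syllable 3, pa).
  → primary stress on syllable 3.

yes: 2→3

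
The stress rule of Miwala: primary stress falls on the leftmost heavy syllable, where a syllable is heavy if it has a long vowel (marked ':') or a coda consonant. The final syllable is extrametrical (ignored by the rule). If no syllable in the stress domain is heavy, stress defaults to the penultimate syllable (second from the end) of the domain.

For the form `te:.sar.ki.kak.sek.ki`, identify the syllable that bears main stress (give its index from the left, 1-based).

The final syllable (6, ki) is extrametrical; the stress domain is syllables 1–5.
Weights: 1 te: H, 2 sar H, 3 ki L, 4 kak H, 5 sek H.
Heavy syllables in the domain: 1, 2, 4, 5. The leftmost is syllable 1 (te:).
Primary stress: syllable 1 → ˈte:.sar.ki.kak.sek.ki.

1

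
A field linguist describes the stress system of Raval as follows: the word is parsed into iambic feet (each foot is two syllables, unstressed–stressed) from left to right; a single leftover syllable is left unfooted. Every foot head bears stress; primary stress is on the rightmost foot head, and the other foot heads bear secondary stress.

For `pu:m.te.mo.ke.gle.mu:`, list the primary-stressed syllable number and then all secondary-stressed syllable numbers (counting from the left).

Parse left to right into iambic (σˈσ) feet: (pu:m.ˈte) (mo.ˈke) (gle.ˈmu:).
Foot heads (stressed positions): 2, 4, 6.
End Rule Rightmost: primary stress on the rightmost head = syllable 6.
Secondary stress on 2, 4: pu:m.ˌte.mo.ˌke.gle.ˈmu:.

primary 6, secondary 2, 4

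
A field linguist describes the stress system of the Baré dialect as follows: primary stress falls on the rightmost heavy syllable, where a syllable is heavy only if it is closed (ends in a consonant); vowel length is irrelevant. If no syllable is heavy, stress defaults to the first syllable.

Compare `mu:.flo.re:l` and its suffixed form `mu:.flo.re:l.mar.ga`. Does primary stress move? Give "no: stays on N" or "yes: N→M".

yes: 3→4

Base `mu:.flo.re:l` (3 syllables):
  Weights: 1 mu: L, 2 flo L, 3 re:l H.
  Heavy syllables in the domain: 3. The rightmost is syllable 3 (re:l).
  → primary stress on syllable 3.
Suffixed `mu:.flo.re:l.mar.ga` (5 syllables):
  Weights: 1 mu: L, 2 flo L, 3 re:l H, 4 mar H, 5 ga L.
  Heavy syllables in the domain: 3, 4. The rightmost is syllable 4 (mar).
  → primary stress on syllable 4.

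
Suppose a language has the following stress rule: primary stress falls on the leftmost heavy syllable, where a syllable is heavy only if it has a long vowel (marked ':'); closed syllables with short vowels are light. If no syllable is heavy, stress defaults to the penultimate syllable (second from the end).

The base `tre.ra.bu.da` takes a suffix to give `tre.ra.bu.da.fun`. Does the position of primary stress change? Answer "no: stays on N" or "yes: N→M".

Base `tre.ra.bu.da` (4 syllables):
  Weights: 1 tre L, 2 ra L, 3 bu L, 4 da L.
  No heavy syllable in the domain; default to the penultimate syllable (second from the end) = syllable 3.
  → primary stress on syllable 3.
Suffixed `tre.ra.bu.da.fun` (5 syllables):
  Weights: 1 tre L, 2 ra L, 3 bu L, 4 da L, 5 fun L.
  No heavy syllable in the domain; default to the penultimate syllable (second from the end) = syllable 4.
  → primary stress on syllable 4.

yes: 3→4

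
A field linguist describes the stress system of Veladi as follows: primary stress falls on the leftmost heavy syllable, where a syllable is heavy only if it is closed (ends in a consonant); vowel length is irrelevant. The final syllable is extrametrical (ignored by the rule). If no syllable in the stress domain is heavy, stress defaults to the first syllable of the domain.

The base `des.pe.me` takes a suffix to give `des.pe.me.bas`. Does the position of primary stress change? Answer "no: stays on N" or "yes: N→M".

Base `des.pe.me` (3 syllables):
  The final syllable (3, me) is extrametrical; the stress domain is syllables 1–2.
  Weights: 1 des H, 2 pe L.
  Heavy syllables in the domain: 1. The leftmost is syllable 1 (des).
  → primary stress on syllable 1.
Suffixed `des.pe.me.bas` (4 syllables):
  The final syllable (4, bas) is extrametrical; the stress domain is syllables 1–3.
  Weights: 1 des H, 2 pe L, 3 me L.
  Heavy syllables in the domain: 1. The leftmost is syllable 1 (des).
  → primary stress on syllable 1.

no: stays on 1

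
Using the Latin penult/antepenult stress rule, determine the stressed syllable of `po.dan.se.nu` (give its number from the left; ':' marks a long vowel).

2

Classical Latin: stress the penult if heavy (long vowel or closed), else the antepenult.
Weights: 2 dan H, 3 se L, 4 nu L.
The penult (syllable 3, se) is light, so stress falls on the antepenult (syllable 2, dan).
Stress on syllable 2: po.ˈdan.se.nu.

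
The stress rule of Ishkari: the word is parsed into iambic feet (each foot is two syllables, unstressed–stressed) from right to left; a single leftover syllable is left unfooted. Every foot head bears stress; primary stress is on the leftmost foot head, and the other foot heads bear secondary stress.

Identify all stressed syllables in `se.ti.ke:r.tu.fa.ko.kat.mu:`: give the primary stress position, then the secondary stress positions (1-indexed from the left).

primary 2, secondary 4, 6, 8

Parse right to left into iambic (σˈσ) feet: (se.ˈti) (ke:r.ˈtu) (fa.ˈko) (kat.ˈmu:).
Foot heads (stressed positions): 2, 4, 6, 8.
End Rule Leftmost: primary stress on the leftmost head = syllable 2.
Secondary stress on 4, 6, 8: se.ˈti.ke:r.ˌtu.fa.ˌko.kat.ˌmu:.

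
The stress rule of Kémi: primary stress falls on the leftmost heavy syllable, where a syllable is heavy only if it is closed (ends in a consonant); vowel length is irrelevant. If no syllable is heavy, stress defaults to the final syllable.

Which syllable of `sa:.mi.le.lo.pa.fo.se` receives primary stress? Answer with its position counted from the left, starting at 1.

7

Weights: 1 sa: L, 2 mi L, 3 le L, 4 lo L, 5 pa L, 6 fo L, 7 se L.
No heavy syllable in the domain; default to the final syllable = syllable 7.
Primary stress: syllable 7 → sa:.mi.le.lo.pa.fo.ˈse.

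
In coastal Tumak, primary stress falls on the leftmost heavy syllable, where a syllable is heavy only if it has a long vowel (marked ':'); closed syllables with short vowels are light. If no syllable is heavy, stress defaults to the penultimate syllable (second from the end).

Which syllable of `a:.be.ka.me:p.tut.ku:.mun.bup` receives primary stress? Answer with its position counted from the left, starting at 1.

Weights: 1 a: H, 2 be L, 3 ka L, 4 me:p H, 5 tut L, 6 ku: H, 7 mun L, 8 bup L.
Heavy syllables in the domain: 1, 4, 6. The leftmost is syllable 1 (a:).
Primary stress: syllable 1 → ˈa:.be.ka.me:p.tut.ku:.mun.bup.

1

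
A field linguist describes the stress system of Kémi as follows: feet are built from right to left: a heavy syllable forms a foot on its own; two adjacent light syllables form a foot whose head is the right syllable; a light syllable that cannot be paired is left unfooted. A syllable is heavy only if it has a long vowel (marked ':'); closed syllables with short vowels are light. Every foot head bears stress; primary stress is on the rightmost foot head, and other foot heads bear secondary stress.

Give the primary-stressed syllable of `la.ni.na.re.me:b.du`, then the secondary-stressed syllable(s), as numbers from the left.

Weights: 1 la L, 2 ni L, 3 na L, 4 re L, 5 me:b H, 6 du L.
Parse right to left (heavy = foot alone; LL = one foot; stranded L unfooted): (la.ˈni) (na.ˈre) (ˈme:b) du.
Foot heads: 2, 4, 5.
Primary stress on the rightmost head = syllable 5.
Secondary stress on 2, 4: la.ˌni.na.ˌre.ˈme:b.du.

primary 5, secondary 2, 4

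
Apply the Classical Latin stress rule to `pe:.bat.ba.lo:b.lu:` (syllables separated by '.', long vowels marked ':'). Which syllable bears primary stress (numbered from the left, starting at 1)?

4

Classical Latin: stress the penult if heavy (long vowel or closed), else the antepenult.
Weights: 3 ba L, 4 lo:b H, 5 lu: H.
The penult (syllable 4, lo:b) is heavy, so it takes stress.
Stress on syllable 4: pe:.bat.ba.ˈlo:b.lu:.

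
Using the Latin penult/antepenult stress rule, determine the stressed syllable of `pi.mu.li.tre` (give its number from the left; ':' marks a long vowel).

Classical Latin: stress the penult if heavy (long vowel or closed), else the antepenult.
Weights: 2 mu L, 3 li L, 4 tre L.
The penult (syllable 3, li) is light, so stress falls on the antepenult (syllable 2, mu).
Stress on syllable 2: pi.ˈmu.li.tre.

2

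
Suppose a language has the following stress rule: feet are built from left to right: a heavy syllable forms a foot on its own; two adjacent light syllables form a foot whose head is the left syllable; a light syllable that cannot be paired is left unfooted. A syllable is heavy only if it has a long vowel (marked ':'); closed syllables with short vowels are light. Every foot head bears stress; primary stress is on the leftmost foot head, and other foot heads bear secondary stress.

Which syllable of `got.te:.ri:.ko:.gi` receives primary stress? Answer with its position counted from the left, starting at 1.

2

Weights: 1 got L, 2 te: H, 3 ri: H, 4 ko: H, 5 gi L.
Parse left to right (heavy = foot alone; LL = one foot; stranded L unfooted): got (ˈte:) (ˈri:) (ˈko:) gi.
Foot heads: 2, 3, 4.
Primary stress on the leftmost head = syllable 2.
Primary stress: syllable 2 → got.ˈte:.ri:.ko:.gi.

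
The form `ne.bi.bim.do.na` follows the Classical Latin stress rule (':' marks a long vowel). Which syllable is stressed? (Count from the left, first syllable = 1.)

Classical Latin: stress the penult if heavy (long vowel or closed), else the antepenult.
Weights: 3 bim H, 4 do L, 5 na L.
The penult (syllable 4, do) is light, so stress falls on the antepenult (syllable 3, bim).
Stress on syllable 3: ne.bi.ˈbim.do.na.

3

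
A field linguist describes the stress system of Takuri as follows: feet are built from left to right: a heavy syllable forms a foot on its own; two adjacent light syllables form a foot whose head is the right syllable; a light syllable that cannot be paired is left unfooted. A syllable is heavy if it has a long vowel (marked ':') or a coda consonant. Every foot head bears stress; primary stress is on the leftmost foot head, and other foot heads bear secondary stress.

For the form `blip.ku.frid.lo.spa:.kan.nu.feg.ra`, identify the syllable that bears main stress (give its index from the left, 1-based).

Weights: 1 blip H, 2 ku L, 3 frid H, 4 lo L, 5 spa: H, 6 kan H, 7 nu L, 8 feg H, 9 ra L.
Parse left to right (heavy = foot alone; LL = one foot; stranded L unfooted): (ˈblip) ku (ˈfrid) lo (ˈspa:) (ˈkan) nu (ˈfeg) ra.
Foot heads: 1, 3, 5, 6, 8.
Primary stress on the leftmost head = syllable 1.
Primary stress: syllable 1 → ˈblip.ku.frid.lo.spa:.kan.nu.feg.ra.

1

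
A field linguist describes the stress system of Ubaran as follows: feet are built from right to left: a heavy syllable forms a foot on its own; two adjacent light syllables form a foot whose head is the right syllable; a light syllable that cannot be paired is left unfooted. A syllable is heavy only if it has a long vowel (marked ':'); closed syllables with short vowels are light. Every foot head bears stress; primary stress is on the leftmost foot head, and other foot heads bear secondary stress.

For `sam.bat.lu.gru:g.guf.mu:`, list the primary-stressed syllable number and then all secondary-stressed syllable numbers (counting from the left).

primary 3, secondary 4, 6

Weights: 1 sam L, 2 bat L, 3 lu L, 4 gru:g H, 5 guf L, 6 mu: H.
Parse right to left (heavy = foot alone; LL = one foot; stranded L unfooted): sam (bat.ˈlu) (ˈgru:g) guf (ˈmu:).
Foot heads: 3, 4, 6.
Primary stress on the leftmost head = syllable 3.
Secondary stress on 4, 6: sam.bat.ˈlu.ˌgru:g.guf.ˌmu:.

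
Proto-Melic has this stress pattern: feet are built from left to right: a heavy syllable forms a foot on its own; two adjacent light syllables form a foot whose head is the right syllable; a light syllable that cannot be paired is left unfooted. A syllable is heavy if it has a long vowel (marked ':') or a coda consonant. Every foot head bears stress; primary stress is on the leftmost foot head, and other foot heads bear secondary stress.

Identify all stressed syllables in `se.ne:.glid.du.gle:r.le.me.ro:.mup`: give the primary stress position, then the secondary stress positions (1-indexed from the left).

Weights: 1 se L, 2 ne: H, 3 glid H, 4 du L, 5 gle:r H, 6 le L, 7 me L, 8 ro: H, 9 mup H.
Parse left to right (heavy = foot alone; LL = one foot; stranded L unfooted): se (ˈne:) (ˈglid) du (ˈgle:r) (le.ˈme) (ˈro:) (ˈmup).
Foot heads: 2, 3, 5, 7, 8, 9.
Primary stress on the leftmost head = syllable 2.
Secondary stress on 3, 5, 7, 8, 9: se.ˈne:.ˌglid.du.ˌgle:r.le.ˌme.ˌro:.ˌmup.

primary 2, secondary 3, 5, 7, 8, 9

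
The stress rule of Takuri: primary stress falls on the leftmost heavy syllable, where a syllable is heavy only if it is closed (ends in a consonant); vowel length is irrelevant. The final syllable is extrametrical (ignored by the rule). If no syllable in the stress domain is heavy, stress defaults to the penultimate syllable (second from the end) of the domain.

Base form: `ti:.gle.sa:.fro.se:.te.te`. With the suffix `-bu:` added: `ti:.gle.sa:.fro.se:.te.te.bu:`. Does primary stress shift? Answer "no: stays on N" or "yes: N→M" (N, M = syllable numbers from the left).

Base `ti:.gle.sa:.fro.se:.te.te` (7 syllables):
  The final syllable (7, te) is extrametrical; the stress domain is syllables 1–6.
  Weights: 1 ti: L, 2 gle L, 3 sa: L, 4 fro L, 5 se: L, 6 te L.
  No heavy syllable in the domain; default to the penultimate syllable (second from the end) of the domain = syllable 5.
  → primary stress on syllable 5.
Suffixed `ti:.gle.sa:.fro.se:.te.te.bu:` (8 syllables):
  The final syllable (8, bu:) is extrametrical; the stress domain is syllables 1–7.
  Weights: 1 ti: L, 2 gle L, 3 sa: L, 4 fro L, 5 se: L, 6 te L, 7 te L.
  No heavy syllable in the domain; default to the penultimate syllable (second from the end) of the domain = syllable 6.
  → primary stress on syllable 6.

yes: 5→6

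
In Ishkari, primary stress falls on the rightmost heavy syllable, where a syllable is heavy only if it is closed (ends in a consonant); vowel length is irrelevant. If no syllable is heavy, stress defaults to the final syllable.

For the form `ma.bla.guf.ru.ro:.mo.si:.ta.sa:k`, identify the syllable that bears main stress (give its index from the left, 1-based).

Weights: 1 ma L, 2 bla L, 3 guf H, 4 ru L, 5 ro: L, 6 mo L, 7 si: L, 8 ta L, 9 sa:k H.
Heavy syllables in the domain: 3, 9. The rightmost is syllable 9 (sa:k).
Primary stress: syllable 9 → ma.bla.guf.ru.ro:.mo.si:.ta.ˈsa:k.

9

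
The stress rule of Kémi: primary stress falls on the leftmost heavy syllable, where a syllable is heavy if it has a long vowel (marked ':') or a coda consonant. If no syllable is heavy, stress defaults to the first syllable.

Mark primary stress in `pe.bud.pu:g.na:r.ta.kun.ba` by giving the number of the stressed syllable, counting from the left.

2

Weights: 1 pe L, 2 bud H, 3 pu:g H, 4 na:r H, 5 ta L, 6 kun H, 7 ba L.
Heavy syllables in the domain: 2, 3, 4, 6. The leftmost is syllable 2 (bud).
Primary stress: syllable 2 → pe.ˈbud.pu:g.na:r.ta.kun.ba.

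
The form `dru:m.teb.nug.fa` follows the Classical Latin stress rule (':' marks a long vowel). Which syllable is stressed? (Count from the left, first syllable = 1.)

3

Classical Latin: stress the penult if heavy (long vowel or closed), else the antepenult.
Weights: 2 teb H, 3 nug H, 4 fa L.
The penult (syllable 3, nug) is heavy, so it takes stress.
Stress on syllable 3: dru:m.teb.ˈnug.fa.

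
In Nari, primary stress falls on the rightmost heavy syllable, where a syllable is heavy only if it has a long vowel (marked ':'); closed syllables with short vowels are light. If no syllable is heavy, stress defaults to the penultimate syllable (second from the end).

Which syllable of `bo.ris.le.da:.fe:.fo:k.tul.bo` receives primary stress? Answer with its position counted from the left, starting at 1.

6

Weights: 1 bo L, 2 ris L, 3 le L, 4 da: H, 5 fe: H, 6 fo:k H, 7 tul L, 8 bo L.
Heavy syllables in the domain: 4, 5, 6. The rightmost is syllable 6 (fo:k).
Primary stress: syllable 6 → bo.ris.le.da:.fe:.ˈfo:k.tul.bo.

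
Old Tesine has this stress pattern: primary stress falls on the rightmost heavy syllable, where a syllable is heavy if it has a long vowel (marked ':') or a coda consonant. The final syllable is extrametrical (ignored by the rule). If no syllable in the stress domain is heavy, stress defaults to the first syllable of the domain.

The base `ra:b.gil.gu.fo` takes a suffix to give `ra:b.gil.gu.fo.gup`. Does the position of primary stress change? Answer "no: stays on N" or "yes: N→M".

Base `ra:b.gil.gu.fo` (4 syllables):
  The final syllable (4, fo) is extrametrical; the stress domain is syllables 1–3.
  Weights: 1 ra:b H, 2 gil H, 3 gu L.
  Heavy syllables in the domain: 1, 2. The rightmost is syllable 2 (gil).
  → primary stress on syllable 2.
Suffixed `ra:b.gil.gu.fo.gup` (5 syllables):
  The final syllable (5, gup) is extrametrical; the stress domain is syllables 1–4.
  Weights: 1 ra:b H, 2 gil H, 3 gu L, 4 fo L.
  Heavy syllables in the domain: 1, 2. The rightmost is syllable 2 (gil).
  → primary stress on syllable 2.

no: stays on 2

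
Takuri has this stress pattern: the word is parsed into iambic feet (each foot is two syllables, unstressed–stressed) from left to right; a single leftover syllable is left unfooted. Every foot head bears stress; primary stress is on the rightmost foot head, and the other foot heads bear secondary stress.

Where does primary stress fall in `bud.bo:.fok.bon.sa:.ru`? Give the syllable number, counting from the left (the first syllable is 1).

Parse left to right into iambic (σˈσ) feet: (bud.ˈbo:) (fok.ˈbon) (sa:.ˈru).
Foot heads (stressed positions): 2, 4, 6.
End Rule Rightmost: primary stress on the rightmost head = syllable 6.
Primary stress: syllable 6 → bud.bo:.fok.bon.sa:.ˈru.

6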